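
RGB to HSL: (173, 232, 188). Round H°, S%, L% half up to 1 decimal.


Normalize: R'=173/255≈0.6784, G'=232/255≈0.9098, B'=188/255≈0.7373
Max=232/255, Min=173/255, Δ=Max-Min=59/255
L = (Max+Min)/2 = (232+173)/510 = 405/510 = 0.79411… → L = 79.4%
L > 0.5 → S = Δ/(2-Max-Min) = 59/(510-232-173) = 59/105 = 0.56190… → S = 56.2%
(the 1/255 factors cancel in S and H, so raw channel differences can be used)
Max is G' → H = 60 × ((B-R)/Δ + 2) = 60 × ((188-173)/59 + 2)
  15/59 + 2 = 0.2542… + 2 = 2.2542…
  H = 60 × 2.2542… = 135.254…° → H = 135.3°
= HSL(135.3°, 56.2%, 79.4%)


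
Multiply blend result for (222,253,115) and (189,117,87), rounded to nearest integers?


Multiply: C = A×B/255, rounded to nearest integer
R: 222×189/255 = 41958/255 ≈ 164.541 → 165
G: 253×117/255 = 29601/255 ≈ 116.082 → 116
B: 115×87/255 = 10005/255 ≈ 39.235 → 39
= RGB(165, 116, 39)


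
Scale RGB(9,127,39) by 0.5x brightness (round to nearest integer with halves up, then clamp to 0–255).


Multiply each channel by 0.5, round half up, clamp to [0, 255]
R: 9×0.5 = 4.5 → round → 5
G: 127×0.5 = 63.5 → round → 64
B: 39×0.5 = 19.5 → round → 20
= RGB(5, 64, 20)


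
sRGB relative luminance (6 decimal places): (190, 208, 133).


Linearize each channel (sRGB transfer function): c = v/255; c_lin = c/12.92 if c ≤ 0.04045, else ((c+0.055)/1.055)^2.4
  R: 190/255 ≈ 0.745098 > 0.04045 → ((0.745098+0.055)/1.055)^2.4 ≈ 0.514918
  G: 208/255 ≈ 0.815686 > 0.04045 → ((0.815686+0.055)/1.055)^2.4 ≈ 0.630757
  B: 133/255 ≈ 0.521569 > 0.04045 → ((0.521569+0.055)/1.055)^2.4 ≈ 0.234551
R_lin = 0.514918, G_lin = 0.630757, B_lin = 0.234551
L = 0.2126×R + 0.7152×G + 0.0722×B
L = 0.2126×0.514918 + 0.7152×0.630757 + 0.0722×0.234551
L ≈ 0.577524


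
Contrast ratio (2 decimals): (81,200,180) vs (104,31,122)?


Linearize each sRGB channel c=v/255: c/12.92 if c ≤ 0.04045 else ((c+0.055)/1.055)^2.4
L = 0.2126×R_lin + 0.7152×G_lin + 0.0722×B_lin
Color 1 (81,200,180):
  R=81: 81/255≈0.3176 > 0.04045 → ((0.3176+0.055)/1.055)^2.4 ≈ 0.08228
  G=200: 200/255≈0.7843 > 0.04045 → ((0.7843+0.055)/1.055)^2.4 ≈ 0.57758
  B=180: 180/255≈0.7059 > 0.04045 → ((0.7059+0.055)/1.055)^2.4 ≈ 0.45641
  L1 = 0.2126×0.08228 + 0.7152×0.57758 + 0.0722×0.45641 ≈ 0.46353
Color 2 (104,31,122):
  R=104: 104/255≈0.4078 > 0.04045 → ((0.4078+0.055)/1.055)^2.4 ≈ 0.13843
  G=31: 31/255≈0.1216 > 0.04045 → ((0.1216+0.055)/1.055)^2.4 ≈ 0.01370
  B=122: 122/255≈0.4784 > 0.04045 → ((0.4784+0.055)/1.055)^2.4 ≈ 0.19462
  L2 = 0.2126×0.13843 + 0.7152×0.01370 + 0.0722×0.19462 ≈ 0.05328
Lighter = 0.46353, Darker = 0.05328
Ratio = (L_lighter + 0.05) / (L_darker + 0.05)
Ratio = (0.46353 + 0.05) / (0.05328 + 0.05) = 0.51353 / 0.10328 ≈ 4.9721
Ratio ≈ 4.97:1


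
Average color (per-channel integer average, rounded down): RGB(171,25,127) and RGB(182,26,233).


Midpoint: each channel = ⌊(C₁+C₂)/2⌋
R: ⌊(171+182)/2⌋ = 176
G: ⌊(25+26)/2⌋ = 25
B: ⌊(127+233)/2⌋ = 180
= RGB(176, 25, 180)


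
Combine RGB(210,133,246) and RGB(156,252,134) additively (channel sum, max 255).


Additive: each channel = min(255, C₁+C₂)
R: 210+156 = 366 → 255
G: 133+252 = 385 → 255
B: 246+134 = 380 → 255
= RGB(255, 255, 255)


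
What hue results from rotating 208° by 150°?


New hue = (H + rotation) mod 360
New hue = (208 + 150) mod 360
= 358 mod 360
= 358°


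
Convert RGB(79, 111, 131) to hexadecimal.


R = 79 → 4F (hex)
G = 111 → 6F (hex)
B = 131 → 83 (hex)
Hex = #4F6F83


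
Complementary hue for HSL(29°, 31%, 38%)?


Complement = opposite side of color wheel = hue + 180°
H' = (29 + 180) mod 360 = 209°
S and L unchanged.
= HSL(209°, 31%, 38%)


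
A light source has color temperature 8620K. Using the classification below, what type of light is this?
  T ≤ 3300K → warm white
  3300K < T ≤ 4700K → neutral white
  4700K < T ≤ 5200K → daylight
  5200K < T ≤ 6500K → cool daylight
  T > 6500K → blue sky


Temperature: 8620K
8620K > 6500K → blue sky
Classification: blue sky


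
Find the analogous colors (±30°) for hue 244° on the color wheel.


Base hue: 244°
Left analog: (244 - 30) mod 360 = 214°
Right analog: (244 + 30) mod 360 = 274°
Analogous hues = 214° and 274°


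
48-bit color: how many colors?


Colors = 2^bits = 2^48
= 281,474,976,710,656 colors


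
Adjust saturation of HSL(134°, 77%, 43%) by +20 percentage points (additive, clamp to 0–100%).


Original S = 77%
Adjustment = +20 percentage points
New S = 77 + (20) = 97
Clamp to [0, 100] → 97
= HSL(134°, 97%, 43%)


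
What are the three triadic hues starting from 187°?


Triadic: equally spaced at 120° intervals
H1 = 187°
H2 = (187 + 120) mod 360 = 307°
H3 = (187 + 240) mod 360 = 67°
Triadic = 187°, 307°, 67°


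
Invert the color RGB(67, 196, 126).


Invert: (255-R, 255-G, 255-B)
R: 255-67 = 188
G: 255-196 = 59
B: 255-126 = 129
= RGB(188, 59, 129)


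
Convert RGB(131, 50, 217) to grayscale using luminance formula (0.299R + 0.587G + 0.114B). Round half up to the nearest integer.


Gray = 0.299×R + 0.587×G + 0.114×B
Gray = 0.299×131 + 0.587×50 + 0.114×217
Gray = 39.169 + 29.350 + 24.738
Gray = 93.257 → round half up → 93
Gray = 93


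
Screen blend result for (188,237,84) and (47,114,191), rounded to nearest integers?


Screen: C = 255 - (255-A)×(255-B)/255, rounded to nearest integer
R: 255 - (255-188)×(255-47)/255 = 255 - 13936/255 ≈ 255 - 54.651 = 200.349 → 200
G: 255 - (255-237)×(255-114)/255 = 255 - 2538/255 ≈ 255 - 9.953 = 245.047 → 245
B: 255 - (255-84)×(255-191)/255 = 255 - 10944/255 ≈ 255 - 42.918 = 212.082 → 212
= RGB(200, 245, 212)


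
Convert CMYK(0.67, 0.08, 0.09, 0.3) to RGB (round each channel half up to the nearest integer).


R = 255 × (1-C) × (1-K) = 255 × 0.33 × 0.70 = 58.905 → 59
G = 255 × (1-M) × (1-K) = 255 × 0.92 × 0.70 = 164.22 → 164
B = 255 × (1-Y) × (1-K) = 255 × 0.91 × 0.70 = 162.435 → 162
= RGB(59, 164, 162)


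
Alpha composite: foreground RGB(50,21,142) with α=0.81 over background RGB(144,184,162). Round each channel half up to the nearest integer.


C = α×F + (1-α)×B, with 1-α = 0.19
R: 0.81×50 + 0.19×144 = 40.50 + 27.36 = 67.86 → 68
G: 0.81×21 + 0.19×184 = 17.01 + 34.96 = 51.97 → 52
B: 0.81×142 + 0.19×162 = 115.02 + 30.78 = 145.80 → 146
= RGB(68, 52, 146)


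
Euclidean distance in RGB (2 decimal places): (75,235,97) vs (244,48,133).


d = √[(R₁-R₂)² + (G₁-G₂)² + (B₁-B₂)²]
d = √[(75-244)² + (235-48)² + (97-133)²]
d = √[28561 + 34969 + 1296]
d = √64826
d ≈ 254.61


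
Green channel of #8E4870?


Color: #8E4870
R = 8E = 142
G = 48 = 72
B = 70 = 112
Green = 72


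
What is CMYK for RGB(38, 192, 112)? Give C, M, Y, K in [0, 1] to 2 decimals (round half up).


R'=38/255≈0.1490, G'=192/255≈0.7529, B'=112/255≈0.4392
K = 1 - max(R',G',B') = 1 - 192/255 = 63/255 = 0.24705… → 0.25
(1-R'-K)/(1-K) simplifies to (max-R)/max with max = 192:
C = (192-38)/192 = 154/192 = 0.80208… → 0.80
M = (192-192)/192 = 0/192 = 0 → 0.00
Y = (192-112)/192 = 80/192 = 0.41666… → 0.42
= CMYK(0.80, 0.00, 0.42, 0.25)


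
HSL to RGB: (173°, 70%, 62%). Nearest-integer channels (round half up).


H=173°, S=0.70, L=0.62
C = (1-|2L-1|)×S = (1-|0.24|)×0.70 = 0.532
H' = H/60 = 173/60 ≈ 2.8833; X = C×(1-|H' mod 2 - 1|) ≈ 0.4699
m = L - C/2 = 0.62 - 0.266 = 0.354
Sector ⌊H'⌋ = 2 → (R',G',B') = (0.0, 0.532, ≈0.4699)
RGB = ((R'+m)×255, (G'+m)×255, (B'+m)×255) = (90.27, 225.93, 210.103)
Round half up → RGB(90, 226, 210)


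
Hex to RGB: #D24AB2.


D2 → 210 (R)
4A → 74 (G)
B2 → 178 (B)
= RGB(210, 74, 178)


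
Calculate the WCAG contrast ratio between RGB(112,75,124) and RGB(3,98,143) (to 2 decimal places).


Linearize each sRGB channel c=v/255: c/12.92 if c ≤ 0.04045 else ((c+0.055)/1.055)^2.4
L = 0.2126×R_lin + 0.7152×G_lin + 0.0722×B_lin
Color 1 (112,75,124):
  R=112: 112/255≈0.4392 > 0.04045 → ((0.4392+0.055)/1.055)^2.4 ≈ 0.16203
  G=75: 75/255≈0.2941 > 0.04045 → ((0.2941+0.055)/1.055)^2.4 ≈ 0.07036
  B=124: 124/255≈0.4863 > 0.04045 → ((0.4863+0.055)/1.055)^2.4 ≈ 0.20156
  L1 = 0.2126×0.16203 + 0.7152×0.07036 + 0.0722×0.20156 ≈ 0.09932
Color 2 (3,98,143):
  R=3: 3/255≈0.0118 ≤ 0.04045 → 0.0118/12.92 ≈ 0.00091
  G=98: 98/255≈0.3843 > 0.04045 → ((0.3843+0.055)/1.055)^2.4 ≈ 0.12214
  B=143: 143/255≈0.5608 > 0.04045 → ((0.5608+0.055)/1.055)^2.4 ≈ 0.27468
  L2 = 0.2126×0.00091 + 0.7152×0.12214 + 0.0722×0.27468 ≈ 0.10738
Lighter = 0.10738, Darker = 0.09932
Ratio = (L_lighter + 0.05) / (L_darker + 0.05)
Ratio = (0.10738 + 0.05) / (0.09932 + 0.05) = 0.15738 / 0.14932 ≈ 1.0540
Ratio ≈ 1.05:1


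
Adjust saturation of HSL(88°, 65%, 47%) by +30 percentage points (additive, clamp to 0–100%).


Original S = 65%
Adjustment = +30 percentage points
New S = 65 + (30) = 95
Clamp to [0, 100] → 95
= HSL(88°, 95%, 47%)


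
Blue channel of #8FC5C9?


Color: #8FC5C9
R = 8F = 143
G = C5 = 197
B = C9 = 201
Blue = 201


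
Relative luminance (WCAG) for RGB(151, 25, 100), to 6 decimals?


Linearize each channel (sRGB transfer function): c = v/255; c_lin = c/12.92 if c ≤ 0.04045, else ((c+0.055)/1.055)^2.4
  R: 151/255 ≈ 0.592157 > 0.04045 → ((0.592157+0.055)/1.055)^2.4 ≈ 0.309469
  G: 25/255 ≈ 0.098039 > 0.04045 → ((0.098039+0.055)/1.055)^2.4 ≈ 0.009721
  B: 100/255 ≈ 0.392157 > 0.04045 → ((0.392157+0.055)/1.055)^2.4 ≈ 0.127438
R_lin = 0.309469, G_lin = 0.009721, B_lin = 0.127438
L = 0.2126×R + 0.7152×G + 0.0722×B
L = 0.2126×0.309469 + 0.7152×0.009721 + 0.0722×0.127438
L ≈ 0.081947


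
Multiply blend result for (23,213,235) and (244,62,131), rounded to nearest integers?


Multiply: C = A×B/255, rounded to nearest integer
R: 23×244/255 = 5612/255 ≈ 22.008 → 22
G: 213×62/255 = 13206/255 ≈ 51.788 → 52
B: 235×131/255 = 30785/255 ≈ 120.725 → 121
= RGB(22, 52, 121)


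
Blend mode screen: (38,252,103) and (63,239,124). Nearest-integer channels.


Screen: C = 255 - (255-A)×(255-B)/255, rounded to nearest integer
R: 255 - (255-38)×(255-63)/255 = 255 - 41664/255 ≈ 255 - 163.388 = 91.612 → 92
G: 255 - (255-252)×(255-239)/255 = 255 - 48/255 ≈ 255 - 0.188 = 254.812 → 255
B: 255 - (255-103)×(255-124)/255 = 255 - 19912/255 ≈ 255 - 78.086 = 176.914 → 177
= RGB(92, 255, 177)


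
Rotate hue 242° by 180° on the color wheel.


New hue = (H + rotation) mod 360
New hue = (242 + 180) mod 360
= 422 mod 360
= 62°


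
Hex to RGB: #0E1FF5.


0E → 14 (R)
1F → 31 (G)
F5 → 245 (B)
= RGB(14, 31, 245)


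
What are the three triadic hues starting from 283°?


Triadic: equally spaced at 120° intervals
H1 = 283°
H2 = (283 + 120) mod 360 = 43°
H3 = (283 + 240) mod 360 = 163°
Triadic = 283°, 43°, 163°


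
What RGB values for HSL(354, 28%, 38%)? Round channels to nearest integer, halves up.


H=354°, S=0.28, L=0.38
C = (1-|2L-1|)×S = (1-|-0.24|)×0.28 = 0.2128
H' = H/60 = 354/60 ≈ 5.9000; X = C×(1-|H' mod 2 - 1|) = 0.02128
m = L - C/2 = 0.38 - 0.1064 = 0.2736
Sector ⌊H'⌋ = 5 → (R',G',B') = (0.2128, 0.0, 0.02128)
RGB = ((R'+m)×255, (G'+m)×255, (B'+m)×255) = (124.032, 69.768, 75.1944)
Round half up → RGB(124, 70, 75)


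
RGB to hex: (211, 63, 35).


R = 211 → D3 (hex)
G = 63 → 3F (hex)
B = 35 → 23 (hex)
Hex = #D33F23


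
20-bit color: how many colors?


Colors = 2^bits = 2^20
= 1,048,576 colors


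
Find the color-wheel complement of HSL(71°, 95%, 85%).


Complement = opposite side of color wheel = hue + 180°
H' = (71 + 180) mod 360 = 251°
S and L unchanged.
= HSL(251°, 95%, 85%)


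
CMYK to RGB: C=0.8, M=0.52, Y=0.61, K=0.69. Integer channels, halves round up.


R = 255 × (1-C) × (1-K) = 255 × 0.20 × 0.31 = 15.81 → 16
G = 255 × (1-M) × (1-K) = 255 × 0.48 × 0.31 = 37.944 → 38
B = 255 × (1-Y) × (1-K) = 255 × 0.39 × 0.31 = 30.8295 → 31
= RGB(16, 38, 31)


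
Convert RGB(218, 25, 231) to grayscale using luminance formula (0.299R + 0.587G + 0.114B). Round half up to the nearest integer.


Gray = 0.299×R + 0.587×G + 0.114×B
Gray = 0.299×218 + 0.587×25 + 0.114×231
Gray = 65.182 + 14.675 + 26.334
Gray = 106.191 → round half up → 106
Gray = 106


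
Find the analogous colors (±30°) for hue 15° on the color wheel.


Base hue: 15°
Left analog: (15 - 30) mod 360 = 345°
Right analog: (15 + 30) mod 360 = 45°
Analogous hues = 345° and 45°


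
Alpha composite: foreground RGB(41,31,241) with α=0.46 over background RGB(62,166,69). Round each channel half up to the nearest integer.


C = α×F + (1-α)×B, with 1-α = 0.54
R: 0.46×41 + 0.54×62 = 18.86 + 33.48 = 52.34 → 52
G: 0.46×31 + 0.54×166 = 14.26 + 89.64 = 103.90 → 104
B: 0.46×241 + 0.54×69 = 110.86 + 37.26 = 148.12 → 148
= RGB(52, 104, 148)


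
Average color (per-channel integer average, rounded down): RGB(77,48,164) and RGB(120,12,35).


Midpoint: each channel = ⌊(C₁+C₂)/2⌋
R: ⌊(77+120)/2⌋ = 98
G: ⌊(48+12)/2⌋ = 30
B: ⌊(164+35)/2⌋ = 99
= RGB(98, 30, 99)


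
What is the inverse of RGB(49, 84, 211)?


Invert: (255-R, 255-G, 255-B)
R: 255-49 = 206
G: 255-84 = 171
B: 255-211 = 44
= RGB(206, 171, 44)


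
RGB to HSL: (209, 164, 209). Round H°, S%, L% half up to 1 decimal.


Normalize: R'=209/255≈0.8196, G'=164/255≈0.6431, B'=209/255≈0.8196
Max=209/255, Min=164/255, Δ=Max-Min=45/255
L = (Max+Min)/2 = (209+164)/510 = 373/510 = 0.73137… → L = 73.1%
L > 0.5 → S = Δ/(2-Max-Min) = 45/(510-209-164) = 45/137 = 0.32846… → S = 32.8%
(the 1/255 factors cancel in S and H, so raw channel differences can be used)
Max is R' → H = 60 × (((G-B)/Δ) mod 6) = 60 × (((164-209)/45) mod 6)
  (-45)/45 = -1; negative, so add 6 → 5
  H = 60 × 5 = 300° → H = 300.0°
= HSL(300.0°, 32.8%, 73.1%)


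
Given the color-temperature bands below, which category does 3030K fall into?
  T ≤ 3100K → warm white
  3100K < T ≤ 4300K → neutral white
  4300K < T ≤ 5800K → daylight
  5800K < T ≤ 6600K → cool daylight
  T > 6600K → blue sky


Temperature: 3030K
3030K ≤ 3100K → warm white
Classification: warm white


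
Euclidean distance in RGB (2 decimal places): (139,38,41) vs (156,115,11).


d = √[(R₁-R₂)² + (G₁-G₂)² + (B₁-B₂)²]
d = √[(139-156)² + (38-115)² + (41-11)²]
d = √[289 + 5929 + 900]
d = √7118
d ≈ 84.37


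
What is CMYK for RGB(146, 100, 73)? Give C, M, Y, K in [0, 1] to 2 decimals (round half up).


R'=146/255≈0.5725, G'=100/255≈0.3922, B'=73/255≈0.2863
K = 1 - max(R',G',B') = 1 - 146/255 = 109/255 = 0.42745… → 0.43
(1-R'-K)/(1-K) simplifies to (max-R)/max with max = 146:
C = (146-146)/146 = 0/146 = 0 → 0.00
M = (146-100)/146 = 46/146 = 0.31506… → 0.32
Y = (146-73)/146 = 73/146 = 0.5 → 0.50
= CMYK(0.00, 0.32, 0.50, 0.43)


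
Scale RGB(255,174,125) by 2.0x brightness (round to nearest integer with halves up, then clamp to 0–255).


Multiply each channel by 2.0, round half up, clamp to [0, 255]
R: 255×2.0 = 510 → clamp → 255
G: 174×2.0 = 348 → clamp → 255
B: 125×2.0 = 250
= RGB(255, 255, 250)


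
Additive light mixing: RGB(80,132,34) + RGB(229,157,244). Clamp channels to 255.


Additive: each channel = min(255, C₁+C₂)
R: 80+229 = 309 → 255
G: 132+157 = 289 → 255
B: 34+244 = 278 → 255
= RGB(255, 255, 255)


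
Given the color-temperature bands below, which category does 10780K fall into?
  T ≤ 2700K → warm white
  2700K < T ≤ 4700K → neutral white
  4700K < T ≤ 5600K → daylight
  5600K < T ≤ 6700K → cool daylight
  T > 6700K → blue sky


Temperature: 10780K
10780K > 6700K → blue sky
Classification: blue sky


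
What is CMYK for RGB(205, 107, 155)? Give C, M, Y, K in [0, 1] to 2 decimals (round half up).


R'=205/255≈0.8039, G'=107/255≈0.4196, B'=155/255≈0.6078
K = 1 - max(R',G',B') = 1 - 205/255 = 50/255 = 0.19607… → 0.20
(1-R'-K)/(1-K) simplifies to (max-R)/max with max = 205:
C = (205-205)/205 = 0/205 = 0 → 0.00
M = (205-107)/205 = 98/205 = 0.47804… → 0.48
Y = (205-155)/205 = 50/205 = 0.24390… → 0.24
= CMYK(0.00, 0.48, 0.24, 0.20)


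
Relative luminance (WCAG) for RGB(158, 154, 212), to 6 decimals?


Linearize each channel (sRGB transfer function): c = v/255; c_lin = c/12.92 if c ≤ 0.04045, else ((c+0.055)/1.055)^2.4
  R: 158/255 ≈ 0.619608 > 0.04045 → ((0.619608+0.055)/1.055)^2.4 ≈ 0.341914
  G: 154/255 ≈ 0.603922 > 0.04045 → ((0.603922+0.055)/1.055)^2.4 ≈ 0.323143
  B: 212/255 ≈ 0.831373 > 0.04045 → ((0.831373+0.055)/1.055)^2.4 ≈ 0.658375
R_lin = 0.341914, G_lin = 0.323143, B_lin = 0.658375
L = 0.2126×R + 0.7152×G + 0.0722×B
L = 0.2126×0.341914 + 0.7152×0.323143 + 0.0722×0.658375
L ≈ 0.351338


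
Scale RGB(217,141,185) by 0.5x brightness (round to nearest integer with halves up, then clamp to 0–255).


Multiply each channel by 0.5, round half up, clamp to [0, 255]
R: 217×0.5 = 108.5 → round → 109
G: 141×0.5 = 70.5 → round → 71
B: 185×0.5 = 92.5 → round → 93
= RGB(109, 71, 93)


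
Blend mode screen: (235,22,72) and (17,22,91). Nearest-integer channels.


Screen: C = 255 - (255-A)×(255-B)/255, rounded to nearest integer
R: 255 - (255-235)×(255-17)/255 = 255 - 4760/255 ≈ 255 - 18.667 = 236.333 → 236
G: 255 - (255-22)×(255-22)/255 = 255 - 54289/255 ≈ 255 - 212.898 = 42.102 → 42
B: 255 - (255-72)×(255-91)/255 = 255 - 30012/255 ≈ 255 - 117.694 = 137.306 → 137
= RGB(236, 42, 137)


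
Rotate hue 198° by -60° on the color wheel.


New hue = (H + rotation) mod 360
New hue = (198 -60) mod 360
= 138 mod 360
= 138°


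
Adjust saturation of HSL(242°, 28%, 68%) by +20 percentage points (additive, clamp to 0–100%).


Original S = 28%
Adjustment = +20 percentage points
New S = 28 + (20) = 48
Clamp to [0, 100] → 48
= HSL(242°, 48%, 68%)


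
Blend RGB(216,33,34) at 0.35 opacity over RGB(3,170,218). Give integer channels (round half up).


C = α×F + (1-α)×B, with 1-α = 0.65
R: 0.35×216 + 0.65×3 = 75.60 + 1.95 = 77.55 → 78
G: 0.35×33 + 0.65×170 = 11.55 + 110.50 = 122.05 → 122
B: 0.35×34 + 0.65×218 = 11.90 + 141.70 = 153.60 → 154
= RGB(78, 122, 154)


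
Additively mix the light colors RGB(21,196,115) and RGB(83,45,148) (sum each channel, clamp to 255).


Additive: each channel = min(255, C₁+C₂)
R: 21+83 = 104 → 104
G: 196+45 = 241 → 241
B: 115+148 = 263 → 255
= RGB(104, 241, 255)


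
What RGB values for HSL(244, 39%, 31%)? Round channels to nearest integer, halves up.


H=244°, S=0.39, L=0.31
C = (1-|2L-1|)×S = (1-|-0.38|)×0.39 = 0.2418
H' = H/60 = 244/60 ≈ 4.0667; X = C×(1-|H' mod 2 - 1|) = 0.01612
m = L - C/2 = 0.31 - 0.1209 = 0.1891
Sector ⌊H'⌋ = 4 → (R',G',B') = (0.01612, 0.0, 0.2418)
RGB = ((R'+m)×255, (G'+m)×255, (B'+m)×255) = (52.3311, 48.2205, 109.8795)
Round half up → RGB(52, 48, 110)


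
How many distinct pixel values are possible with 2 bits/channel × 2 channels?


Total bits = 2 bits/channel × 2 channels = 4 bits
Distinct pixel values = 2^4
= 16 pixel values


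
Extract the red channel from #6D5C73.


Color: #6D5C73
R = 6D = 109
G = 5C = 92
B = 73 = 115
Red = 109


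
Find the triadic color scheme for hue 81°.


Triadic: equally spaced at 120° intervals
H1 = 81°
H2 = (81 + 120) mod 360 = 201°
H3 = (81 + 240) mod 360 = 321°
Triadic = 81°, 201°, 321°


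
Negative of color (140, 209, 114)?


Invert: (255-R, 255-G, 255-B)
R: 255-140 = 115
G: 255-209 = 46
B: 255-114 = 141
= RGB(115, 46, 141)


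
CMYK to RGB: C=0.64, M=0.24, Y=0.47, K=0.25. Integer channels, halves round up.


R = 255 × (1-C) × (1-K) = 255 × 0.36 × 0.75 = 68.85 → 69
G = 255 × (1-M) × (1-K) = 255 × 0.76 × 0.75 = 145.35 → 145
B = 255 × (1-Y) × (1-K) = 255 × 0.53 × 0.75 = 101.3625 → 101
= RGB(69, 145, 101)


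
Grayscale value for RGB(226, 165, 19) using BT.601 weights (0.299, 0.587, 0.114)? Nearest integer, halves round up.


Gray = 0.299×R + 0.587×G + 0.114×B
Gray = 0.299×226 + 0.587×165 + 0.114×19
Gray = 67.574 + 96.855 + 2.166
Gray = 166.595 → round half up → 167
Gray = 167


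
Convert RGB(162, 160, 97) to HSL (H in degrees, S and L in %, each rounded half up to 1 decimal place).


Normalize: R'=162/255≈0.6353, G'=160/255≈0.6275, B'=97/255≈0.3804
Max=162/255, Min=97/255, Δ=Max-Min=65/255
L = (Max+Min)/2 = (162+97)/510 = 259/510 = 0.50784… → L = 50.8%
L > 0.5 → S = Δ/(2-Max-Min) = 65/(510-162-97) = 65/251 = 0.25896… → S = 25.9%
(the 1/255 factors cancel in S and H, so raw channel differences can be used)
Max is R' → H = 60 × (((G-B)/Δ) mod 6) = 60 × (((160-97)/65) mod 6)
  63/65 = 0.9692…
  H = 60 × 0.9692… = 58.153…° → H = 58.2°
= HSL(58.2°, 25.9%, 50.8%)


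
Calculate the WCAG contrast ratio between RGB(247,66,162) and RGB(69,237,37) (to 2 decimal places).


Linearize each sRGB channel c=v/255: c/12.92 if c ≤ 0.04045 else ((c+0.055)/1.055)^2.4
L = 0.2126×R_lin + 0.7152×G_lin + 0.0722×B_lin
Color 1 (247,66,162):
  R=247: 247/255≈0.9686 > 0.04045 → ((0.9686+0.055)/1.055)^2.4 ≈ 0.93011
  G=66: 66/255≈0.2588 > 0.04045 → ((0.2588+0.055)/1.055)^2.4 ≈ 0.05448
  B=162: 162/255≈0.6353 > 0.04045 → ((0.6353+0.055)/1.055)^2.4 ≈ 0.36131
  L1 = 0.2126×0.93011 + 0.7152×0.05448 + 0.0722×0.36131 ≈ 0.26279
Color 2 (69,237,37):
  R=69: 69/255≈0.2706 > 0.04045 → ((0.2706+0.055)/1.055)^2.4 ≈ 0.05951
  G=237: 237/255≈0.9294 > 0.04045 → ((0.9294+0.055)/1.055)^2.4 ≈ 0.84687
  B=37: 37/255≈0.1451 > 0.04045 → ((0.1451+0.055)/1.055)^2.4 ≈ 0.01850
  L2 = 0.2126×0.05951 + 0.7152×0.84687 + 0.0722×0.01850 ≈ 0.61967
Lighter = 0.61967, Darker = 0.26279
Ratio = (L_lighter + 0.05) / (L_darker + 0.05)
Ratio = (0.61967 + 0.05) / (0.26279 + 0.05) = 0.66967 / 0.31279 ≈ 2.1409
Ratio ≈ 2.14:1


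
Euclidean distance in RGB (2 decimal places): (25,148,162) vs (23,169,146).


d = √[(R₁-R₂)² + (G₁-G₂)² + (B₁-B₂)²]
d = √[(25-23)² + (148-169)² + (162-146)²]
d = √[4 + 441 + 256]
d = √701
d ≈ 26.48


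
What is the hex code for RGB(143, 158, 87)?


R = 143 → 8F (hex)
G = 158 → 9E (hex)
B = 87 → 57 (hex)
Hex = #8F9E57


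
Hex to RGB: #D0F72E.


D0 → 208 (R)
F7 → 247 (G)
2E → 46 (B)
= RGB(208, 247, 46)


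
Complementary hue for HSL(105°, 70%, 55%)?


Complement = opposite side of color wheel = hue + 180°
H' = (105 + 180) mod 360 = 285°
S and L unchanged.
= HSL(285°, 70%, 55%)


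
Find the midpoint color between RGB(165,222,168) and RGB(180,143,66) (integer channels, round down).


Midpoint: each channel = ⌊(C₁+C₂)/2⌋
R: ⌊(165+180)/2⌋ = 172
G: ⌊(222+143)/2⌋ = 182
B: ⌊(168+66)/2⌋ = 117
= RGB(172, 182, 117)


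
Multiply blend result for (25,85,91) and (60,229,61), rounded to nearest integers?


Multiply: C = A×B/255, rounded to nearest integer
R: 25×60/255 = 1500/255 ≈ 5.882 → 6
G: 85×229/255 = 19465/255 ≈ 76.333 → 76
B: 91×61/255 = 5551/255 ≈ 21.769 → 22
= RGB(6, 76, 22)


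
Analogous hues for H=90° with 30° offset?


Base hue: 90°
Left analog: (90 - 30) mod 360 = 60°
Right analog: (90 + 30) mod 360 = 120°
Analogous hues = 60° and 120°


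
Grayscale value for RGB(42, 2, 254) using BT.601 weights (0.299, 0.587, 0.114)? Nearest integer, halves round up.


Gray = 0.299×R + 0.587×G + 0.114×B
Gray = 0.299×42 + 0.587×2 + 0.114×254
Gray = 12.558 + 1.174 + 28.956
Gray = 42.688 → round half up → 43
Gray = 43


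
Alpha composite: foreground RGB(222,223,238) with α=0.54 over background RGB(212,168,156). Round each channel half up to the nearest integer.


C = α×F + (1-α)×B, with 1-α = 0.46
R: 0.54×222 + 0.46×212 = 119.88 + 97.52 = 217.40 → 217
G: 0.54×223 + 0.46×168 = 120.42 + 77.28 = 197.70 → 198
B: 0.54×238 + 0.46×156 = 128.52 + 71.76 = 200.28 → 200
= RGB(217, 198, 200)


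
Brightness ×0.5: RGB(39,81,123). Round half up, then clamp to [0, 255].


Multiply each channel by 0.5, round half up, clamp to [0, 255]
R: 39×0.5 = 19.5 → round → 20
G: 81×0.5 = 40.5 → round → 41
B: 123×0.5 = 61.5 → round → 62
= RGB(20, 41, 62)


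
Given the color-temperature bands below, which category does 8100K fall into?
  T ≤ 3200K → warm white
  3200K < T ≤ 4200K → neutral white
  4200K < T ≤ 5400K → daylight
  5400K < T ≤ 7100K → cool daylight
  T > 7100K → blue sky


Temperature: 8100K
8100K > 7100K → blue sky
Classification: blue sky


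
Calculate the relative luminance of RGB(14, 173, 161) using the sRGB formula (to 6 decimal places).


Linearize each channel (sRGB transfer function): c = v/255; c_lin = c/12.92 if c ≤ 0.04045, else ((c+0.055)/1.055)^2.4
  R: 14/255 ≈ 0.054902 > 0.04045 → ((0.054902+0.055)/1.055)^2.4 ≈ 0.004391
  G: 173/255 ≈ 0.678431 > 0.04045 → ((0.678431+0.055)/1.055)^2.4 ≈ 0.417885
  B: 161/255 ≈ 0.631373 > 0.04045 → ((0.631373+0.055)/1.055)^2.4 ≈ 0.356400
R_lin = 0.004391, G_lin = 0.417885, B_lin = 0.356400
L = 0.2126×R + 0.7152×G + 0.0722×B
L = 0.2126×0.004391 + 0.7152×0.417885 + 0.0722×0.356400
L ≈ 0.325537


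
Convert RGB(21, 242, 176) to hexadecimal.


R = 21 → 15 (hex)
G = 242 → F2 (hex)
B = 176 → B0 (hex)
Hex = #15F2B0


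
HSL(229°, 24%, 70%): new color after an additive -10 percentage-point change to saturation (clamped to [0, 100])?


Original S = 24%
Adjustment = -10 percentage points
New S = 24 + (-10) = 14
Clamp to [0, 100] → 14
= HSL(229°, 14%, 70%)


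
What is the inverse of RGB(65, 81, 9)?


Invert: (255-R, 255-G, 255-B)
R: 255-65 = 190
G: 255-81 = 174
B: 255-9 = 246
= RGB(190, 174, 246)


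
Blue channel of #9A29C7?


Color: #9A29C7
R = 9A = 154
G = 29 = 41
B = C7 = 199
Blue = 199


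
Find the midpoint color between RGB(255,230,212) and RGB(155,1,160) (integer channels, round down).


Midpoint: each channel = ⌊(C₁+C₂)/2⌋
R: ⌊(255+155)/2⌋ = 205
G: ⌊(230+1)/2⌋ = 115
B: ⌊(212+160)/2⌋ = 186
= RGB(205, 115, 186)


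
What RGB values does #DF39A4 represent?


DF → 223 (R)
39 → 57 (G)
A4 → 164 (B)
= RGB(223, 57, 164)


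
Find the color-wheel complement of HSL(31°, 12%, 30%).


Complement = opposite side of color wheel = hue + 180°
H' = (31 + 180) mod 360 = 211°
S and L unchanged.
= HSL(211°, 12%, 30%)


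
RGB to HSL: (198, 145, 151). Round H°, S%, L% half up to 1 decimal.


Normalize: R'=198/255≈0.7765, G'=145/255≈0.5686, B'=151/255≈0.5922
Max=198/255, Min=145/255, Δ=Max-Min=53/255
L = (Max+Min)/2 = (198+145)/510 = 343/510 = 0.67254… → L = 67.3%
L > 0.5 → S = Δ/(2-Max-Min) = 53/(510-198-145) = 53/167 = 0.31736… → S = 31.7%
(the 1/255 factors cancel in S and H, so raw channel differences can be used)
Max is R' → H = 60 × (((G-B)/Δ) mod 6) = 60 × (((145-151)/53) mod 6)
  (-6)/53 = -0.1132…; negative, so add 6 → 5.8867…
  H = 60 × 5.8867… = 353.207…° → H = 353.2°
= HSL(353.2°, 31.7%, 67.3%)


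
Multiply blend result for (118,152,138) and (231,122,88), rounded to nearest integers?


Multiply: C = A×B/255, rounded to nearest integer
R: 118×231/255 = 27258/255 ≈ 106.894 → 107
G: 152×122/255 = 18544/255 ≈ 72.722 → 73
B: 138×88/255 = 12144/255 ≈ 47.624 → 48
= RGB(107, 73, 48)


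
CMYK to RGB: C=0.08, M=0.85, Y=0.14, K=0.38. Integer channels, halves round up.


R = 255 × (1-C) × (1-K) = 255 × 0.92 × 0.62 = 145.452 → 145
G = 255 × (1-M) × (1-K) = 255 × 0.15 × 0.62 = 23.715 → 24
B = 255 × (1-Y) × (1-K) = 255 × 0.86 × 0.62 = 135.966 → 136
= RGB(145, 24, 136)


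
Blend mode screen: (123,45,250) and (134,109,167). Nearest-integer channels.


Screen: C = 255 - (255-A)×(255-B)/255, rounded to nearest integer
R: 255 - (255-123)×(255-134)/255 = 255 - 15972/255 ≈ 255 - 62.635 = 192.365 → 192
G: 255 - (255-45)×(255-109)/255 = 255 - 30660/255 ≈ 255 - 120.235 = 134.765 → 135
B: 255 - (255-250)×(255-167)/255 = 255 - 440/255 ≈ 255 - 1.725 = 253.275 → 253
= RGB(192, 135, 253)


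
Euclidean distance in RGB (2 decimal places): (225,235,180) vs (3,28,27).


d = √[(R₁-R₂)² + (G₁-G₂)² + (B₁-B₂)²]
d = √[(225-3)² + (235-28)² + (180-27)²]
d = √[49284 + 42849 + 23409]
d = √115542
d ≈ 339.91


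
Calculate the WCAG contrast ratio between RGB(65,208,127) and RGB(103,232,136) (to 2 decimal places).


Linearize each sRGB channel c=v/255: c/12.92 if c ≤ 0.04045 else ((c+0.055)/1.055)^2.4
L = 0.2126×R_lin + 0.7152×G_lin + 0.0722×B_lin
Color 1 (65,208,127):
  R=65: 65/255≈0.2549 > 0.04045 → ((0.2549+0.055)/1.055)^2.4 ≈ 0.05286
  G=208: 208/255≈0.8157 > 0.04045 → ((0.8157+0.055)/1.055)^2.4 ≈ 0.63076
  B=127: 127/255≈0.4980 > 0.04045 → ((0.4980+0.055)/1.055)^2.4 ≈ 0.21223
  L1 = 0.2126×0.05286 + 0.7152×0.63076 + 0.0722×0.21223 ≈ 0.47768
Color 2 (103,232,136):
  R=103: 103/255≈0.4039 > 0.04045 → ((0.4039+0.055)/1.055)^2.4 ≈ 0.13563
  G=232: 232/255≈0.9098 > 0.04045 → ((0.9098+0.055)/1.055)^2.4 ≈ 0.80695
  B=136: 136/255≈0.5333 > 0.04045 → ((0.5333+0.055)/1.055)^2.4 ≈ 0.24620
  L2 = 0.2126×0.13563 + 0.7152×0.80695 + 0.0722×0.24620 ≈ 0.62374
Lighter = 0.62374, Darker = 0.47768
Ratio = (L_lighter + 0.05) / (L_darker + 0.05)
Ratio = (0.62374 + 0.05) / (0.47768 + 0.05) = 0.67374 / 0.52768 ≈ 1.2768
Ratio ≈ 1.28:1


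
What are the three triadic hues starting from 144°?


Triadic: equally spaced at 120° intervals
H1 = 144°
H2 = (144 + 120) mod 360 = 264°
H3 = (144 + 240) mod 360 = 24°
Triadic = 144°, 264°, 24°


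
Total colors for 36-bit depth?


Colors = 2^bits = 2^36
= 68,719,476,736 colors


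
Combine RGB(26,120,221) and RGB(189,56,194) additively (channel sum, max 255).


Additive: each channel = min(255, C₁+C₂)
R: 26+189 = 215 → 215
G: 120+56 = 176 → 176
B: 221+194 = 415 → 255
= RGB(215, 176, 255)


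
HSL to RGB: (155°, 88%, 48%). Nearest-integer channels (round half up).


H=155°, S=0.88, L=0.48
C = (1-|2L-1|)×S = (1-|-0.04|)×0.88 = 0.8448
H' = H/60 = 155/60 ≈ 2.5833; X = C×(1-|H' mod 2 - 1|) = 0.4928
m = L - C/2 = 0.48 - 0.4224 = 0.0576
Sector ⌊H'⌋ = 2 → (R',G',B') = (0.0, 0.8448, 0.4928)
RGB = ((R'+m)×255, (G'+m)×255, (B'+m)×255) = (14.688, 230.112, 140.352)
Round half up → RGB(15, 230, 140)


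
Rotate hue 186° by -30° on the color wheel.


New hue = (H + rotation) mod 360
New hue = (186 -30) mod 360
= 156 mod 360
= 156°


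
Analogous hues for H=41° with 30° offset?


Base hue: 41°
Left analog: (41 - 30) mod 360 = 11°
Right analog: (41 + 30) mod 360 = 71°
Analogous hues = 11° and 71°


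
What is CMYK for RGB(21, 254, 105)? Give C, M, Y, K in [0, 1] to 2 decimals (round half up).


R'=21/255≈0.0824, G'=254/255≈0.9961, B'=105/255≈0.4118
K = 1 - max(R',G',B') = 1 - 254/255 = 1/255 = 0.00392… → 0.00
(1-R'-K)/(1-K) simplifies to (max-R)/max with max = 254:
C = (254-21)/254 = 233/254 = 0.91732… → 0.92
M = (254-254)/254 = 0/254 = 0 → 0.00
Y = (254-105)/254 = 149/254 = 0.58661… → 0.59
= CMYK(0.92, 0.00, 0.59, 0.00)


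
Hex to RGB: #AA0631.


AA → 170 (R)
06 → 6 (G)
31 → 49 (B)
= RGB(170, 6, 49)


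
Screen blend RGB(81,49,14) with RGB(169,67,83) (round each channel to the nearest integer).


Screen: C = 255 - (255-A)×(255-B)/255, rounded to nearest integer
R: 255 - (255-81)×(255-169)/255 = 255 - 14964/255 ≈ 255 - 58.682 = 196.318 → 196
G: 255 - (255-49)×(255-67)/255 = 255 - 38728/255 ≈ 255 - 151.875 = 103.125 → 103
B: 255 - (255-14)×(255-83)/255 = 255 - 41452/255 ≈ 255 - 162.557 = 92.443 → 92
= RGB(196, 103, 92)


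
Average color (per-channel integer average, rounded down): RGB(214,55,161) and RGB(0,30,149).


Midpoint: each channel = ⌊(C₁+C₂)/2⌋
R: ⌊(214+0)/2⌋ = 107
G: ⌊(55+30)/2⌋ = 42
B: ⌊(161+149)/2⌋ = 155
= RGB(107, 42, 155)


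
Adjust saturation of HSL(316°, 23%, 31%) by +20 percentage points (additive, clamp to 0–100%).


Original S = 23%
Adjustment = +20 percentage points
New S = 23 + (20) = 43
Clamp to [0, 100] → 43
= HSL(316°, 43%, 31%)


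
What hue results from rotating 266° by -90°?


New hue = (H + rotation) mod 360
New hue = (266 -90) mod 360
= 176 mod 360
= 176°


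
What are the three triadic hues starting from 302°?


Triadic: equally spaced at 120° intervals
H1 = 302°
H2 = (302 + 120) mod 360 = 62°
H3 = (302 + 240) mod 360 = 182°
Triadic = 302°, 62°, 182°


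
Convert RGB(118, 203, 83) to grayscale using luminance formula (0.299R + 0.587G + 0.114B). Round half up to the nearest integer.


Gray = 0.299×R + 0.587×G + 0.114×B
Gray = 0.299×118 + 0.587×203 + 0.114×83
Gray = 35.282 + 119.161 + 9.462
Gray = 163.905 → round half up → 164
Gray = 164


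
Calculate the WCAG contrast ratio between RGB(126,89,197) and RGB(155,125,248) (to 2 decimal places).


Linearize each sRGB channel c=v/255: c/12.92 if c ≤ 0.04045 else ((c+0.055)/1.055)^2.4
L = 0.2126×R_lin + 0.7152×G_lin + 0.0722×B_lin
Color 1 (126,89,197):
  R=126: 126/255≈0.4941 > 0.04045 → ((0.4941+0.055)/1.055)^2.4 ≈ 0.20864
  G=89: 89/255≈0.3490 > 0.04045 → ((0.3490+0.055)/1.055)^2.4 ≈ 0.09990
  B=197: 197/255≈0.7725 > 0.04045 → ((0.7725+0.055)/1.055)^2.4 ≈ 0.55834
  L1 = 0.2126×0.20864 + 0.7152×0.09990 + 0.0722×0.55834 ≈ 0.15612
Color 2 (155,125,248):
  R=155: 155/255≈0.6078 > 0.04045 → ((0.6078+0.055)/1.055)^2.4 ≈ 0.32778
  G=125: 125/255≈0.4902 > 0.04045 → ((0.4902+0.055)/1.055)^2.4 ≈ 0.20508
  B=248: 248/255≈0.9725 > 0.04045 → ((0.9725+0.055)/1.055)^2.4 ≈ 0.93869
  L2 = 0.2126×0.32778 + 0.7152×0.20508 + 0.0722×0.93869 ≈ 0.28413
Lighter = 0.28413, Darker = 0.15612
Ratio = (L_lighter + 0.05) / (L_darker + 0.05)
Ratio = (0.28413 + 0.05) / (0.15612 + 0.05) = 0.33413 / 0.20612 ≈ 1.6211
Ratio ≈ 1.62:1


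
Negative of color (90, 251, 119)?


Invert: (255-R, 255-G, 255-B)
R: 255-90 = 165
G: 255-251 = 4
B: 255-119 = 136
= RGB(165, 4, 136)


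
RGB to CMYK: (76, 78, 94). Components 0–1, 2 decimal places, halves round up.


R'=76/255≈0.2980, G'=78/255≈0.3059, B'=94/255≈0.3686
K = 1 - max(R',G',B') = 1 - 94/255 = 161/255 = 0.63137… → 0.63
(1-R'-K)/(1-K) simplifies to (max-R)/max with max = 94:
C = (94-76)/94 = 18/94 = 0.19148… → 0.19
M = (94-78)/94 = 16/94 = 0.17021… → 0.17
Y = (94-94)/94 = 0/94 = 0 → 0.00
= CMYK(0.19, 0.17, 0.00, 0.63)


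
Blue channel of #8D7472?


Color: #8D7472
R = 8D = 141
G = 74 = 116
B = 72 = 114
Blue = 114


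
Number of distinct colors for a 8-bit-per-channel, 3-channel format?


Total bits = 8 bits/channel × 3 channels = 24 bits
Distinct colors = 2^24
= 16,777,216 colors


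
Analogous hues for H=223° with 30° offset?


Base hue: 223°
Left analog: (223 - 30) mod 360 = 193°
Right analog: (223 + 30) mod 360 = 253°
Analogous hues = 193° and 253°


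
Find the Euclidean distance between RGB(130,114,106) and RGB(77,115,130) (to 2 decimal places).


d = √[(R₁-R₂)² + (G₁-G₂)² + (B₁-B₂)²]
d = √[(130-77)² + (114-115)² + (106-130)²]
d = √[2809 + 1 + 576]
d = √3386
d ≈ 58.19


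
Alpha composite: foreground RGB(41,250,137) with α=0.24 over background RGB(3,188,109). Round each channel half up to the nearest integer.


C = α×F + (1-α)×B, with 1-α = 0.76
R: 0.24×41 + 0.76×3 = 9.84 + 2.28 = 12.12 → 12
G: 0.24×250 + 0.76×188 = 60.00 + 142.88 = 202.88 → 203
B: 0.24×137 + 0.76×109 = 32.88 + 82.84 = 115.72 → 116
= RGB(12, 203, 116)


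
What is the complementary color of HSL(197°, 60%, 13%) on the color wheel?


Complement = opposite side of color wheel = hue + 180°
H' = (197 + 180) mod 360 = 17°
S and L unchanged.
= HSL(17°, 60%, 13%)


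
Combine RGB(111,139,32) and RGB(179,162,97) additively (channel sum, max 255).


Additive: each channel = min(255, C₁+C₂)
R: 111+179 = 290 → 255
G: 139+162 = 301 → 255
B: 32+97 = 129 → 129
= RGB(255, 255, 129)


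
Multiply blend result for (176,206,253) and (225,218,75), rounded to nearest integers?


Multiply: C = A×B/255, rounded to nearest integer
R: 176×225/255 = 39600/255 ≈ 155.294 → 155
G: 206×218/255 = 44908/255 ≈ 176.110 → 176
B: 253×75/255 = 18975/255 ≈ 74.412 → 74
= RGB(155, 176, 74)


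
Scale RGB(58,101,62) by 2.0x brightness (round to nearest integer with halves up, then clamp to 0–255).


Multiply each channel by 2.0, round half up, clamp to [0, 255]
R: 58×2.0 = 116
G: 101×2.0 = 202
B: 62×2.0 = 124
= RGB(116, 202, 124)


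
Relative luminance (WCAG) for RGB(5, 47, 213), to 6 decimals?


Linearize each channel (sRGB transfer function): c = v/255; c_lin = c/12.92 if c ≤ 0.04045, else ((c+0.055)/1.055)^2.4
  R: 5/255 ≈ 0.019608 ≤ 0.04045 → 0.019608/12.92 ≈ 0.001518
  G: 47/255 ≈ 0.184314 > 0.04045 → ((0.184314+0.055)/1.055)^2.4 ≈ 0.028426
  B: 213/255 ≈ 0.835294 > 0.04045 → ((0.835294+0.055)/1.055)^2.4 ≈ 0.665387
R_lin = 0.001518, G_lin = 0.028426, B_lin = 0.665387
L = 0.2126×R + 0.7152×G + 0.0722×B
L = 0.2126×0.001518 + 0.7152×0.028426 + 0.0722×0.665387
L ≈ 0.068694


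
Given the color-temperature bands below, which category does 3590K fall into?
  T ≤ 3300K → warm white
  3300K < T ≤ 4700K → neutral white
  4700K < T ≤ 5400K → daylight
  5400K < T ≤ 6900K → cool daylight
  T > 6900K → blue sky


Temperature: 3590K
3300K < 3590K ≤ 4700K → neutral white
Classification: neutral white


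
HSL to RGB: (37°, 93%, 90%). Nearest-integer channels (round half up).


H=37°, S=0.93, L=0.90
C = (1-|2L-1|)×S = (1-|0.80|)×0.93 = 0.186
H' = H/60 = 37/60 ≈ 0.6167; X = C×(1-|H' mod 2 - 1|) = 0.1147
m = L - C/2 = 0.90 - 0.093 = 0.807
Sector ⌊H'⌋ = 0 → (R',G',B') = (0.186, 0.1147, 0.0)
RGB = ((R'+m)×255, (G'+m)×255, (B'+m)×255) = (253.215, 235.0335, 205.785)
Round half up → RGB(253, 235, 206)


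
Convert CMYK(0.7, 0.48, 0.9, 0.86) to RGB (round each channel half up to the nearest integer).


R = 255 × (1-C) × (1-K) = 255 × 0.30 × 0.14 = 10.71 → 11
G = 255 × (1-M) × (1-K) = 255 × 0.52 × 0.14 = 18.564 → 19
B = 255 × (1-Y) × (1-K) = 255 × 0.10 × 0.14 = 3.57 → 4
= RGB(11, 19, 4)


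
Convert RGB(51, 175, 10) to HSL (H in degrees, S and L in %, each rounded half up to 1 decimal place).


Normalize: R'=51/255≈0.2000, G'=175/255≈0.6863, B'=10/255≈0.0392
Max=175/255, Min=10/255, Δ=Max-Min=165/255
L = (Max+Min)/2 = (175+10)/510 = 185/510 = 0.36274… → L = 36.3%
L ≤ 0.5 → S = Δ/(Max+Min) = 165/(175+10) = 165/185 = 0.89189… → S = 89.2%
(the 1/255 factors cancel in S and H, so raw channel differences can be used)
Max is G' → H = 60 × ((B-R)/Δ + 2) = 60 × ((10-51)/165 + 2)
  -41/165 + 2 = -0.2484… + 2 = 1.7515…
  H = 60 × 1.7515… = 105.090…° → H = 105.1°
= HSL(105.1°, 89.2%, 36.3%)


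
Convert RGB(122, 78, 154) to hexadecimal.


R = 122 → 7A (hex)
G = 78 → 4E (hex)
B = 154 → 9A (hex)
Hex = #7A4E9A


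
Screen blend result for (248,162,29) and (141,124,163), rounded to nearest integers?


Screen: C = 255 - (255-A)×(255-B)/255, rounded to nearest integer
R: 255 - (255-248)×(255-141)/255 = 255 - 798/255 ≈ 255 - 3.129 = 251.871 → 252
G: 255 - (255-162)×(255-124)/255 = 255 - 12183/255 ≈ 255 - 47.776 = 207.224 → 207
B: 255 - (255-29)×(255-163)/255 = 255 - 20792/255 ≈ 255 - 81.537 = 173.463 → 173
= RGB(252, 207, 173)


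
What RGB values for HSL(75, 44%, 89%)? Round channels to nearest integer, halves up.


H=75°, S=0.44, L=0.89
C = (1-|2L-1|)×S = (1-|0.78|)×0.44 = 0.0968
H' = H/60 = 75/60 ≈ 1.2500; X = C×(1-|H' mod 2 - 1|) = 0.0726
m = L - C/2 = 0.89 - 0.0484 = 0.8416
Sector ⌊H'⌋ = 1 → (R',G',B') = (0.0726, 0.0968, 0.0)
RGB = ((R'+m)×255, (G'+m)×255, (B'+m)×255) = (233.121, 239.292, 214.608)
Round half up → RGB(233, 239, 215)
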